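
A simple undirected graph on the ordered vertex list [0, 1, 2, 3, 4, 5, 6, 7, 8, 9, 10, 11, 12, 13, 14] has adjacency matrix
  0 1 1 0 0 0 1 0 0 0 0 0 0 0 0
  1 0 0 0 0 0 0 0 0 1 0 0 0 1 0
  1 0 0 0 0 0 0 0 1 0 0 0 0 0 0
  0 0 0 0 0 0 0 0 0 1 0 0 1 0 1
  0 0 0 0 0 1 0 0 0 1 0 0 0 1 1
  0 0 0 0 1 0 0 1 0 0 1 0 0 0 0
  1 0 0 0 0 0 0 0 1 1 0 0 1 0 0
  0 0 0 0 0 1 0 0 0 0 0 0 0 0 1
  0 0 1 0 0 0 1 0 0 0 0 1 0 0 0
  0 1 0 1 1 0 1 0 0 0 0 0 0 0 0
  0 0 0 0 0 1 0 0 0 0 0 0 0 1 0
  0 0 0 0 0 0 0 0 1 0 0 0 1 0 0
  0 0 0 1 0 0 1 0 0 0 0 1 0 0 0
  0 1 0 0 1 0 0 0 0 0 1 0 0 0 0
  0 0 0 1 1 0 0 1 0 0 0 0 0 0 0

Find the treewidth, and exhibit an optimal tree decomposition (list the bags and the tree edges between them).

Treewidth 3.
Bags: B1 = {5, 7, 10, 13}  B2 = {4, 5, 7, 13}  B3 = {4, 7, 13, 14}  B4 = {1, 4, 13, 14}  B5 = {1, 4, 9, 14}  B6 = {1, 3, 9, 14}  B7 = {0, 1, 3, 9}  B8 = {0, 3, 6, 9}  B9 = {0, 3, 6, 12}  B10 = {0, 2, 6, 12}  B11 = {2, 6, 8, 12}  B12 = {2, 8, 11, 12}
Tree: B1–B2, B2–B3, B3–B4, B4–B5, B5–B6, B6–B7, B7–B8, B8–B9, B9–B10, B10–B11, B11–B12

The largest bag has 4 vertices, giving width 3; this decomposition certifies tw(G) ≤ 3. For the lower bound: the 4 vertex sets {5,7,10}, {13}, {4}, {1,3,9,14} are disjoint, each induces a connected subgraph, and every pair is joined by at least one edge of G. Contracting each set to a single vertex therefore yields K_{4} as a minor, and since treewidth is minor-monotone, tw(G) ≥ tw(K_{4}) = 3. The upper and lower bounds meet at 3, so that is the treewidth.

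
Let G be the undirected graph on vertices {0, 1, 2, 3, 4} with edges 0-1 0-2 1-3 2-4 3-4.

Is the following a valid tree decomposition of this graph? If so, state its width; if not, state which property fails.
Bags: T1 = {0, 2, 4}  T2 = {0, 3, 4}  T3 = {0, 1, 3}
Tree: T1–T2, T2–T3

Yes; width 2.

Every vertex of G appears in some bag (union = {0, 1, 2, 3, 4}); every edge is covered by a bag; and for each vertex v the set of bags containing v is connected in the bag tree. The decomposition is therefore valid. The largest bag has 3 vertices, so the width is 2.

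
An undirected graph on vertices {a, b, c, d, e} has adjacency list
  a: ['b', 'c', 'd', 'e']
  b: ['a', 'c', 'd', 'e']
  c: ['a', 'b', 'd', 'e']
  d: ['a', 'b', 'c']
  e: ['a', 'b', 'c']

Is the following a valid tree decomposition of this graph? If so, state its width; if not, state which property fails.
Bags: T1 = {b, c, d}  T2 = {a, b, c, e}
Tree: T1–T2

A tree decomposition must satisfy three properties: every vertex lies in some bag; for every edge, both endpoints lie together in some bag; and for every vertex, the bags containing it form a connected subtree. Here edge (a,d) lies in no bag, so the decomposition is invalid.

No — edge (a,d) lies in no bag.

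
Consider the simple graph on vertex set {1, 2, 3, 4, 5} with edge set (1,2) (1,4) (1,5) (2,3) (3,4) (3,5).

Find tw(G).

A width-2 tree decomposition is:
Bags: B1 = {1, 3, 4}  B2 = {1, 3, 5}  B3 = {1, 2, 3}
Tree: B1–B2, B2–B3
The largest bag has 3 vertices, giving width 2; this decomposition certifies tw(G) ≤ 2. The edges 4–3–5–1–4 form a cycle, so G is not a tree and its treewidth is at least 2. Hence tw(G) = 2 exactly.

2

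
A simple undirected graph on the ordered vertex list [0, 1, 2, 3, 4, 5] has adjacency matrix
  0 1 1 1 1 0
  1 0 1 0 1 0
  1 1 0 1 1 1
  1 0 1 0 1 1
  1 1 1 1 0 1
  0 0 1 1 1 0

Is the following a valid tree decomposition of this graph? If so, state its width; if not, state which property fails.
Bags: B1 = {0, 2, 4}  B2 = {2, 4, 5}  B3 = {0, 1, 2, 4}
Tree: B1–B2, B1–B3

No — vertex 3 appears in no bag.

A tree decomposition must satisfy three properties: every vertex lies in some bag; for every edge, both endpoints lie together in some bag; and for every vertex, the bags containing it form a connected subtree. Here vertex 3 appears in no bag, so the decomposition is invalid.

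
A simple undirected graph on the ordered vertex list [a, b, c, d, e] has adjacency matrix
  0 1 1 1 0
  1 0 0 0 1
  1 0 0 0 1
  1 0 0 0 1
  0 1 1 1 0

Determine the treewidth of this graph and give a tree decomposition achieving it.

Treewidth 2.
One optimal decomposition is:
Bags: B1 = {a, d, e}  B2 = {a, c, e}  B3 = {a, b, e}
Tree: B1–B2, B2–B3

The largest bag has 3 vertices, giving width 2; this decomposition certifies tw(G) ≤ 2. For the lower bound, G contains the cycle d–a–c–e–d, so G is not a forest; only forests have treewidth ≤ 1, hence tw(G) ≥ 2. Therefore the treewidth is 2.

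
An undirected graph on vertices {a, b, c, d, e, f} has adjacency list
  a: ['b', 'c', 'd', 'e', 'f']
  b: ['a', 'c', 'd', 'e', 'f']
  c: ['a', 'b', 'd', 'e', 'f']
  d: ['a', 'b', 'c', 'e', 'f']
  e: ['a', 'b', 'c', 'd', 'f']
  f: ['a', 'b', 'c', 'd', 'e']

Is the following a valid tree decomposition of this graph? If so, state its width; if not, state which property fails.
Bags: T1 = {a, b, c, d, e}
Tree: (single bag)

A tree decomposition must satisfy three properties: every vertex lies in some bag; for every edge, both endpoints lie together in some bag; and for every vertex, the bags containing it form a connected subtree. Here vertex f appears in no bag, so the decomposition is invalid.

No — vertex f appears in no bag.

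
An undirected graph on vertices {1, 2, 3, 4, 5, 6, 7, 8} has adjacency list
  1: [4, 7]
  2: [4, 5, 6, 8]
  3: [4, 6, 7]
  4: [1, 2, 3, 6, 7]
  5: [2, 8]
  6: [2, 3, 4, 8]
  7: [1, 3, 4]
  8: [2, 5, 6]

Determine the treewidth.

2

A width-2 tree decomposition is:
Bags: B1 = {2, 5, 8}  B2 = {2, 6, 8}  B3 = {2, 4, 6}  B4 = {3, 4, 6}  B5 = {3, 4, 7}  B6 = {1, 4, 7}
Tree: B1–B2, B2–B3, B3–B4, B4–B5, B5–B6
The largest bag has 3 vertices, giving width 2; this decomposition certifies tw(G) ≤ 2. For the lower bound, the 3 vertices {2, 5, 8} are pairwise adjacent, and any tree decomposition puts a clique entirely inside one bag — forcing width ≥ 2. The upper and lower bounds meet at 2, so that is the treewidth.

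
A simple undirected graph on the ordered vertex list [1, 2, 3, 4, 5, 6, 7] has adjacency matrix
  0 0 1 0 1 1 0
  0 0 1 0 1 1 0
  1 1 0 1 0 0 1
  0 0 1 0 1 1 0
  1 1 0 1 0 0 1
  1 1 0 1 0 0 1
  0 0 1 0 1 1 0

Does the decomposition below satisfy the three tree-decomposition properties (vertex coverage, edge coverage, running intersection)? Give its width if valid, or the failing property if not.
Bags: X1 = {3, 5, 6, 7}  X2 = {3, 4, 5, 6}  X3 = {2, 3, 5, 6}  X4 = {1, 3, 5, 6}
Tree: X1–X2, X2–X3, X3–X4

Every vertex of G appears in some bag (union = {1, 2, 3, 4, 5, 6, 7}); every edge is covered by a bag; and for each vertex v the set of bags containing v is connected in the bag tree. The decomposition is therefore valid. The largest bag has 4 vertices, so the width is 3.

Yes; width 3.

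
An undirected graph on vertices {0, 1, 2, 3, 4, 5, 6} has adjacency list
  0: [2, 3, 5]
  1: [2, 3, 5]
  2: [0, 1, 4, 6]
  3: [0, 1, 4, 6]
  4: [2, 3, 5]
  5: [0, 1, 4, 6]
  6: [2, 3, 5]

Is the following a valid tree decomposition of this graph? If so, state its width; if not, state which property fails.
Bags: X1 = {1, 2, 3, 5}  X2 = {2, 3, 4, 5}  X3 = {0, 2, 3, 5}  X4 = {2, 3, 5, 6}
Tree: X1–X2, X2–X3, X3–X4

Yes; width 3.

Checking the three conditions: (i) the bags cover all of {0, 1, 2, 3, 4, 5, 6}; (ii) for each edge, some bag contains both endpoints; (iii) the bags containing any fixed vertex form a subtree. All hold, so the decomposition is valid with width 4 − 1 = 3.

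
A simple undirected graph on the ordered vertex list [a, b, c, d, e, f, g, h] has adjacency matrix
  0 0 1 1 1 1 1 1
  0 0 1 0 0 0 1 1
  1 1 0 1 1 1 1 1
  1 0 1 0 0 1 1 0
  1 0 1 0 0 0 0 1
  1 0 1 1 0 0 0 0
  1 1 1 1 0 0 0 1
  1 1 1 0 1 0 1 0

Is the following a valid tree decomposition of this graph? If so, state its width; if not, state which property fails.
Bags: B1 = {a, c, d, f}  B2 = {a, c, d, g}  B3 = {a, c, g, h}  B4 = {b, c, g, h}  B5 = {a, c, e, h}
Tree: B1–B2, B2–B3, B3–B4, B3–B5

Yes; width 3.

Vertex coverage: the bags together contain {a, b, c, d, e, f, g, h}, the full vertex set. Edge coverage: each edge of G has both endpoints in at least one bag. Running intersection: for every vertex, the bags containing it form a connected subtree. All three properties hold, so this is a valid tree decomposition of width max|bag| − 1 = 3, and hence tw(G) ≤ 3.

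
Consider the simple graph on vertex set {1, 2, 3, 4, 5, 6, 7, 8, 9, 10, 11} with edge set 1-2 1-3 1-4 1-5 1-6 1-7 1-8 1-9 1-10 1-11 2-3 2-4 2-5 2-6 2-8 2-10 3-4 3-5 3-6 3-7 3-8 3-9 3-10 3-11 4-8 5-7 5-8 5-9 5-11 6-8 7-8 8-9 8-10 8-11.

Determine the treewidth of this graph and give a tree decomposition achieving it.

Treewidth 4.
One such decomposition:
Bags: B1 = {1, 2, 3, 5, 8}  B2 = {1, 3, 5, 8, 9}  B3 = {1, 2, 3, 6, 8}  B4 = {1, 3, 5, 7, 8}  B5 = {1, 2, 3, 8, 10}  B6 = {1, 2, 3, 4, 8}  B7 = {1, 3, 5, 8, 11}
Tree: B1–B2, B1–B3, B2–B4, B3–B5, B5–B6, B2–B7

Each bag holds 5 vertices, so the decomposition has width 4, which upper-bounds the treewidth. Conversely, {1, 3, 5, 8, 9} is a clique of size 5, and the vertices of any clique must share a bag in every tree decomposition; so some bag has ≥ 5 vertices and tw(G) ≥ 4. The upper and lower bounds meet at 4, so that is the treewidth.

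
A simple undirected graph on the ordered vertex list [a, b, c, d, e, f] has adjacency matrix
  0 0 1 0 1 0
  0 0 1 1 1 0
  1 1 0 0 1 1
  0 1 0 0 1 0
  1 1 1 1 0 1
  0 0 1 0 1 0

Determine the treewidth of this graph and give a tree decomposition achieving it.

Every bag has size at most 3, so the width is 3 − 1 = 2 and tw(G) ≤ 2. For the lower bound, the 3 vertices {b, d, e} are pairwise adjacent, and any tree decomposition puts a clique entirely inside one bag — forcing width ≥ 2. Combining the bounds, tw(G) = 2.

Treewidth 2.
Bags: B1 = {b, c, e}  B2 = {c, e, f}  B3 = {a, c, e}  B4 = {b, d, e}
Tree: B1–B2, B2–B3, B1–B4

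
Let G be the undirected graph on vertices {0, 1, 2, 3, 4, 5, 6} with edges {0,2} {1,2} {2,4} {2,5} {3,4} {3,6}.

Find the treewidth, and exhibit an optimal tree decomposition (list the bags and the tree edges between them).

Treewidth 1.
One optimal decomposition is:
Bags: B1 = {1, 2}  B2 = {2, 5}  B3 = {2, 4}  B4 = {0, 2}  B5 = {3, 4}  B6 = {3, 6}
Tree: B1–B2, B1–B3, B1–B4, B3–B5, B5–B6

Each bag holds 2 vertices, so the decomposition has width 1, which upper-bounds the treewidth. Any graph with an edge has treewidth ≥ 1, and G has the edge 1–2. Hence tw(G) = 1 exactly.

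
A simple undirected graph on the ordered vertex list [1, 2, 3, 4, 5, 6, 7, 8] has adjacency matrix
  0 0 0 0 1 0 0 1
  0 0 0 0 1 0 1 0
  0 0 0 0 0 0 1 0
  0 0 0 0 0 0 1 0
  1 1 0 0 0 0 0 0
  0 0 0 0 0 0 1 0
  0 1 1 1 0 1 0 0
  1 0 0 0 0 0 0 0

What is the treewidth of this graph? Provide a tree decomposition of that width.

Treewidth 1.
One optimal decomposition is:
Bags: B1 = {3, 7}  B2 = {4, 7}  B3 = {2, 7}  B4 = {6, 7}  B5 = {2, 5}  B6 = {1, 5}  B7 = {1, 8}
Tree: B1–B2, B2–B3, B1–B4, B3–B5, B5–B6, B6–B7

The largest bag has 2 vertices, giving width 1; this decomposition certifies tw(G) ≤ 1. Since G has at least one edge (e.g. 7–3), it is not an edgeless graph, so tw(G) ≥ 1. Hence tw(G) = 1 exactly.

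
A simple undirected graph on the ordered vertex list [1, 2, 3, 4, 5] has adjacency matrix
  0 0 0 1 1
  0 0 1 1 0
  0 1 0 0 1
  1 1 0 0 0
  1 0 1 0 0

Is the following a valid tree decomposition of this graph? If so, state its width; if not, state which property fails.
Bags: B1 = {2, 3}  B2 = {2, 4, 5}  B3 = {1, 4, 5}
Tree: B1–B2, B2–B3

No — edge (5,3) lies in no bag.

A tree decomposition must satisfy three properties: every vertex lies in some bag; for every edge, both endpoints lie together in some bag; and for every vertex, the bags containing it form a connected subtree. Here edge (5,3) lies in no bag, so the decomposition is invalid.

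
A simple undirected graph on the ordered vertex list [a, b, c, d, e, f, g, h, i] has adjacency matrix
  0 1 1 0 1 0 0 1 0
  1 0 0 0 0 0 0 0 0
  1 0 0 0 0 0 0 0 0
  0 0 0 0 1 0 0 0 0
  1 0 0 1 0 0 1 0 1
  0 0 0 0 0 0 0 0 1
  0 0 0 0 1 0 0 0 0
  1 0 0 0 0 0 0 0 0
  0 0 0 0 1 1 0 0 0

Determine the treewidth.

1

A width-1 tree decomposition is:
Bags: B1 = {a, e}  B2 = {d, e}  B3 = {e, i}  B4 = {e, g}  B5 = {a, c}  B6 = {a, h}  B7 = {f, i}  B8 = {a, b}
Tree: B1–B2, B1–B3, B1–B4, B1–B5, B1–B6, B3–B7, B1–B8
Every bag has size at most 2, so the width is 2 − 1 = 1 and tw(G) ≤ 1. Since G has at least one edge (e.g. a–e), it is not an edgeless graph, so tw(G) ≥ 1. Hence tw(G) = 1 exactly.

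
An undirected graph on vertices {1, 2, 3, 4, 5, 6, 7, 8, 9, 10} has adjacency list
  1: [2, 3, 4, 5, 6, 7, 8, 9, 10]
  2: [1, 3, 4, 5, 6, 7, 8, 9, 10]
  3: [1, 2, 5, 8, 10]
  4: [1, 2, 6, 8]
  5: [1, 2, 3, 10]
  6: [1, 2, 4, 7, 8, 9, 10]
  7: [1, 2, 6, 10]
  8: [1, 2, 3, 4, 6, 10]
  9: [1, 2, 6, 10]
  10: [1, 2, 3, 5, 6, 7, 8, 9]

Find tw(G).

A width-4 tree decomposition is:
Bags: B1 = {1, 2, 3, 8, 10}  B2 = {1, 2, 6, 8, 10}  B3 = {1, 2, 6, 9, 10}  B4 = {1, 2, 3, 5, 10}  B5 = {1, 2, 4, 6, 8}  B6 = {1, 2, 6, 7, 10}
Tree: B1–B2, B2–B3, B1–B4, B2–B5, B3–B6
Every bag has size at most 5, so the width is 5 − 1 = 4 and tw(G) ≤ 4. On the other hand G contains the 5-clique {1, 2, 3, 8, 10}. A clique must lie in a single bag of any decomposition, so no decomposition can have width below 4. Hence tw(G) = 4 exactly.

4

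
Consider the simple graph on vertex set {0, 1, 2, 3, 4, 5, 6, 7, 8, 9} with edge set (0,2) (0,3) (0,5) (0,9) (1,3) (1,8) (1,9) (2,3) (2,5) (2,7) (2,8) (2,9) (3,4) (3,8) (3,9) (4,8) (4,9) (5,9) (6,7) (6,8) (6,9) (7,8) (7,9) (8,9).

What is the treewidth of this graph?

3

A width-3 tree decomposition is:
Bags: B1 = {2, 3, 8, 9}  B2 = {0, 2, 3, 9}  B3 = {0, 2, 5, 9}  B4 = {2, 7, 8, 9}  B5 = {6, 7, 8, 9}  B6 = {1, 3, 8, 9}  B7 = {3, 4, 8, 9}
Tree: B1–B2, B2–B3, B1–B4, B4–B5, B1–B6, B6–B7
The largest bag has 4 vertices, giving width 3; this decomposition certifies tw(G) ≤ 3. On the other hand G contains the 4-clique {0, 2, 3, 9}. A clique must lie in a single bag of any decomposition, so no decomposition can have width below 3. Combining the bounds, tw(G) = 3.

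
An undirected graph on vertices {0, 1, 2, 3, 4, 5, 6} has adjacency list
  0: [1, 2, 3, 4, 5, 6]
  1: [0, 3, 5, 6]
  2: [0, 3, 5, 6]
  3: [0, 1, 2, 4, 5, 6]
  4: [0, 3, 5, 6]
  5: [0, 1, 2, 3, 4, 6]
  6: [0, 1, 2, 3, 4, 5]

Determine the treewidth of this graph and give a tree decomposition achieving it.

The largest bag has 5 vertices, giving width 4; this decomposition certifies tw(G) ≤ 4. Conversely, {0, 1, 3, 5, 6} is a clique of size 5, and the vertices of any clique must share a bag in every tree decomposition; so some bag has ≥ 5 vertices and tw(G) ≥ 4. Therefore the treewidth is 4.

Treewidth 4.
One such decomposition:
Bags: B1 = {0, 2, 3, 5, 6}  B2 = {0, 1, 3, 5, 6}  B3 = {0, 3, 4, 5, 6}
Tree: B1–B2, B2–B3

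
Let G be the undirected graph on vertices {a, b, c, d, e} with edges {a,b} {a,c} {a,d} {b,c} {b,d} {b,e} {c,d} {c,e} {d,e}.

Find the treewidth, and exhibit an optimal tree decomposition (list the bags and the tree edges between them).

Treewidth 3.
One optimal decomposition is:
Bags: B1 = {a, b, c, d}  B2 = {b, c, d, e}
Tree: B1–B2

The largest bag has 4 vertices, giving width 3; this decomposition certifies tw(G) ≤ 3. On the other hand G contains the 4-clique {b, c, d, e}. A clique must lie in a single bag of any decomposition, so no decomposition can have width below 3. Hence tw(G) = 3 exactly.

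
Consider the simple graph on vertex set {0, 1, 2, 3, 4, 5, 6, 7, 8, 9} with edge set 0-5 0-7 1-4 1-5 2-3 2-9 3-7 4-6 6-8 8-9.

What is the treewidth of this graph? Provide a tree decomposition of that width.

Treewidth 2.
Bags: B1 = {2, 8, 9}  B2 = {2, 6, 8}  B3 = {2, 4, 6}  B4 = {1, 2, 4}  B5 = {1, 2, 5}  B6 = {0, 2, 5}  B7 = {0, 2, 7}  B8 = {2, 3, 7}
Tree: B1–B2, B2–B3, B3–B4, B4–B5, B5–B6, B6–B7, B7–B8

The largest bag has 3 vertices, giving width 2; this decomposition certifies tw(G) ≤ 2. Since 2–9–8–6–4–1–5–0–7–3–2 is a cycle in G, G is not acyclic. Forests are exactly the graphs of treewidth ≤ 1, so tw(G) ≥ 2. Hence tw(G) = 2 exactly.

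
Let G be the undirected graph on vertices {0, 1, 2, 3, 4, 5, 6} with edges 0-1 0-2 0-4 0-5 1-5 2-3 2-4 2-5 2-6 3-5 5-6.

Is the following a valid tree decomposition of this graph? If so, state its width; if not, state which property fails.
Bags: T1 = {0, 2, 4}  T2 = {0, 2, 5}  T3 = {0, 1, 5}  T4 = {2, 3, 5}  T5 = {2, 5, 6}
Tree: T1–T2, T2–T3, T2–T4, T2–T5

Yes; width 2.

Checking the three conditions: (i) the bags cover all of {0, 1, 2, 3, 4, 5, 6}; (ii) for each edge, some bag contains both endpoints; (iii) the bags containing any fixed vertex form a subtree. All hold, so the decomposition is valid with width 3 − 1 = 2.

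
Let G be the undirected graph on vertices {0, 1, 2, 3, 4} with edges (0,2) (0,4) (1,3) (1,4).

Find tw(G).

A width-1 tree decomposition is:
Bags: B1 = {0, 2}  B2 = {0, 4}  B3 = {1, 4}  B4 = {1, 3}
Tree: B1–B2, B2–B3, B3–B4
Every bag has size at most 2, so the width is 2 − 1 = 1 and tw(G) ≤ 1. Since G has at least one edge (e.g. 2–0), it is not an edgeless graph, so tw(G) ≥ 1. Therefore the treewidth is 1.

1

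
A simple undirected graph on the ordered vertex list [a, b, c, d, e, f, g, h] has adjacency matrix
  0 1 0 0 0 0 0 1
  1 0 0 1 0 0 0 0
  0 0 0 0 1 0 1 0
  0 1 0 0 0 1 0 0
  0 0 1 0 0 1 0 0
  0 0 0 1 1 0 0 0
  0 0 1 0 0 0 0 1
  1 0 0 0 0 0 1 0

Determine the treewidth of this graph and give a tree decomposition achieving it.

Each bag holds 3 vertices, so the decomposition has width 2, which upper-bounds the treewidth. For the lower bound, G contains the cycle e–c–g–h–a–b–d–f–e, so G is not a forest; only forests have treewidth ≤ 1, hence tw(G) ≥ 2. Hence tw(G) = 2 exactly.

Treewidth 2.
Bags: B1 = {c, e, g}  B2 = {e, g, h}  B3 = {a, e, h}  B4 = {a, b, e}  B5 = {b, d, e}  B6 = {d, e, f}
Tree: B1–B2, B2–B3, B3–B4, B4–B5, B5–B6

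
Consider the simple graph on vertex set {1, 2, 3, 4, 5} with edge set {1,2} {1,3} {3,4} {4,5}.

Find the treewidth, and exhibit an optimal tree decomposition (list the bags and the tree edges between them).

Treewidth 1.
One optimal decomposition is:
Bags: B1 = {4, 5}  B2 = {3, 4}  B3 = {1, 3}  B4 = {1, 2}
Tree: B1–B2, B2–B3, B3–B4

Every bag has size at most 2, so the width is 2 − 1 = 1 and tw(G) ≤ 1. Any graph with an edge has treewidth ≥ 1, and G has the edge 5–4. Therefore the treewidth is 1.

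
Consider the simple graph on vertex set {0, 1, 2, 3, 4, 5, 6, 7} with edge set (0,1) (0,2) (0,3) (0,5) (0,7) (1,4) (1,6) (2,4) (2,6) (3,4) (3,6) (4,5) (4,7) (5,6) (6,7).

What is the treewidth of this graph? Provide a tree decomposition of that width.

The largest bag has 4 vertices, giving width 3; this decomposition certifies tw(G) ≤ 3. For the lower bound: the 4 vertex sets {0,5}, {4,7}, {6}, {2} are disjoint, each induces a connected subgraph, and every pair is joined by at least one edge of G. Contracting each set to a single vertex therefore yields K_{4} as a minor, and since treewidth is minor-monotone, tw(G) ≥ tw(K_{4}) = 3. Hence tw(G) = 3 exactly.

Treewidth 3.
One optimal decomposition is:
Bags: B1 = {0, 4, 5, 6}  B2 = {0, 4, 6, 7}  B3 = {0, 2, 4, 6}  B4 = {0, 3, 4, 6}  B5 = {0, 1, 4, 6}
Tree: B1–B2, B2–B3, B3–B4, B4–B5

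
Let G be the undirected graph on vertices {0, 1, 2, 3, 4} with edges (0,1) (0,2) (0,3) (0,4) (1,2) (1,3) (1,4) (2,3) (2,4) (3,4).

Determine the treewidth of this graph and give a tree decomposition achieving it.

A single bag containing all 5 vertices is trivially a valid decomposition of width 4. Conversely, {0, 1, 2, 3, 4} is a clique of size 5, and the vertices of any clique must share a bag in every tree decomposition; so some bag has ≥ 5 vertices and tw(G) ≥ 4. Combining the bounds, tw(G) = 4.

Treewidth 4.
Bags: B1 = {0, 1, 2, 3, 4}
Tree: (single bag)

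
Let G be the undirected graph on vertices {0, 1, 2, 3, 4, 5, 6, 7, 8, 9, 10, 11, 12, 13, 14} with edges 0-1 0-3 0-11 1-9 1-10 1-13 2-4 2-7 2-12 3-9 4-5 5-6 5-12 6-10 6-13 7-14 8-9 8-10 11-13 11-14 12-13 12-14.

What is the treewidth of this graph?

3

A width-3 tree decomposition is:
Bags: B1 = {0, 3, 8, 9}  B2 = {0, 1, 8, 9}  B3 = {0, 1, 8, 10}  B4 = {0, 1, 10, 11}  B5 = {1, 10, 11, 13}  B6 = {6, 10, 11, 13}  B7 = {6, 11, 13, 14}  B8 = {6, 12, 13, 14}  B9 = {5, 6, 12, 14}  B10 = {5, 7, 12, 14}  B11 = {2, 5, 7, 12}  B12 = {2, 4, 5, 7}
Tree: B1–B2, B2–B3, B3–B4, B4–B5, B5–B6, B6–B7, B7–B8, B8–B9, B9–B10, B10–B11, B11–B12
The largest bag has 4 vertices, giving width 3; this decomposition certifies tw(G) ≤ 3. For the lower bound: the 4 vertex sets {3,8,9}, {0}, {1}, {6,10,11,13} are disjoint, each induces a connected subgraph, and every pair is joined by at least one edge of G. Contracting each set to a single vertex therefore yields K_{4} as a minor, and since treewidth is minor-monotone, tw(G) ≥ tw(K_{4}) = 3. The upper and lower bounds meet at 3, so that is the treewidth.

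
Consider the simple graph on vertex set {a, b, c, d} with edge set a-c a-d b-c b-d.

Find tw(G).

A width-2 tree decomposition is:
Bags: B1 = {a, b, d}  B2 = {a, b, c}
Tree: B1–B2
Each bag holds 3 vertices, so the decomposition has width 2, which upper-bounds the treewidth. Since b–d–a–c–b is a cycle in G, G is not acyclic. Forests are exactly the graphs of treewidth ≤ 1, so tw(G) ≥ 2. Hence tw(G) = 2 exactly.

2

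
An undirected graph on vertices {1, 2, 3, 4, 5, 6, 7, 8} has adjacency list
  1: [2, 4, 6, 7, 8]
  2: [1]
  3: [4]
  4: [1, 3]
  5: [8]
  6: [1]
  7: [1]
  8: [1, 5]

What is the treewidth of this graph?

A width-1 tree decomposition is:
Bags: B1 = {1, 8}  B2 = {1, 4}  B3 = {1, 7}  B4 = {1, 6}  B5 = {5, 8}  B6 = {3, 4}  B7 = {1, 2}
Tree: B1–B2, B2–B3, B1–B4, B1–B5, B2–B6, B4–B7
Each bag holds 2 vertices, so the decomposition has width 1, which upper-bounds the treewidth. Any graph with an edge has treewidth ≥ 1, and G has the edge 8–1. Combining the bounds, tw(G) = 1.

1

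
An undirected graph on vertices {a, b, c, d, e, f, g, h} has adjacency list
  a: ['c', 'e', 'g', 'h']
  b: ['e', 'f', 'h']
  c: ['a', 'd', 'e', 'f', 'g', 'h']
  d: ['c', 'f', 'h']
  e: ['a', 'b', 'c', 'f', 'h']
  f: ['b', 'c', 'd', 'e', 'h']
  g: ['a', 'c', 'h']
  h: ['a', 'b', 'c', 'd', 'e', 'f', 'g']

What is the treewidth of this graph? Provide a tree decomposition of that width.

The largest bag has 4 vertices, giving width 3; this decomposition certifies tw(G) ≤ 3. Conversely, {a, c, g, h} is a clique of size 4, and the vertices of any clique must share a bag in every tree decomposition; so some bag has ≥ 4 vertices and tw(G) ≥ 3. Combining the bounds, tw(G) = 3.

Treewidth 3.
Bags: B1 = {a, c, e, h}  B2 = {a, c, g, h}  B3 = {c, e, f, h}  B4 = {b, e, f, h}  B5 = {c, d, f, h}
Tree: B1–B2, B1–B3, B3–B4, B3–B5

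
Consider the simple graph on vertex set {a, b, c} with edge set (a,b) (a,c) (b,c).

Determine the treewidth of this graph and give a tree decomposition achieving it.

A single bag containing all 3 vertices is trivially a valid decomposition of width 2. For the lower bound, the 3 vertices {a, b, c} are pairwise adjacent, and any tree decomposition puts a clique entirely inside one bag — forcing width ≥ 2. Hence tw(G) = 2 exactly.

Treewidth 2.
One optimal decomposition is:
Bags: B1 = {a, b, c}
Tree: (single bag)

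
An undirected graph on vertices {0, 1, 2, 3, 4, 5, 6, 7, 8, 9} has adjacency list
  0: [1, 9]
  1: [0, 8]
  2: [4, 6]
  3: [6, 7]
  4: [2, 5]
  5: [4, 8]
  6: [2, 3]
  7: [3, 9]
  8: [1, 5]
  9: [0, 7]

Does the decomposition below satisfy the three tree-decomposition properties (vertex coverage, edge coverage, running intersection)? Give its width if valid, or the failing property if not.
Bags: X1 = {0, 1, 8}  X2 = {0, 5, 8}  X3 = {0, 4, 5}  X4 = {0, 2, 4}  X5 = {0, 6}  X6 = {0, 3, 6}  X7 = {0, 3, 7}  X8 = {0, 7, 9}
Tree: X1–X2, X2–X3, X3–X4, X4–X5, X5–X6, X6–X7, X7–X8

No — edge (2,6) lies in no bag.

A tree decomposition must satisfy three properties: every vertex lies in some bag; for every edge, both endpoints lie together in some bag; and for every vertex, the bags containing it form a connected subtree. Here edge (2,6) lies in no bag, so the decomposition is invalid.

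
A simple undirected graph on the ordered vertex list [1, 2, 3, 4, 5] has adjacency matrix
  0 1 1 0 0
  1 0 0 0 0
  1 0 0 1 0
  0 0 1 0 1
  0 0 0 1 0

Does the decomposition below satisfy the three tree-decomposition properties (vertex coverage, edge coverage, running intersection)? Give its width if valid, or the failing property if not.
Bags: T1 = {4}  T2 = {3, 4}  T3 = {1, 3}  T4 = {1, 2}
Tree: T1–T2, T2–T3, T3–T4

No — vertex 5 appears in no bag.

A tree decomposition must satisfy three properties: every vertex lies in some bag; for every edge, both endpoints lie together in some bag; and for every vertex, the bags containing it form a connected subtree. Here vertex 5 appears in no bag, so the decomposition is invalid.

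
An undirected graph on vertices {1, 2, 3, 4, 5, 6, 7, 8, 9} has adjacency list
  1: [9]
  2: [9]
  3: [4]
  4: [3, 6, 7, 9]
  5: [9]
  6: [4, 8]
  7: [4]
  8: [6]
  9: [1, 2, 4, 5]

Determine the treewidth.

A width-1 tree decomposition is:
Bags: B1 = {5, 9}  B2 = {4, 9}  B3 = {4, 6}  B4 = {4, 7}  B5 = {2, 9}  B6 = {3, 4}  B7 = {1, 9}  B8 = {6, 8}
Tree: B1–B2, B2–B3, B3–B4, B2–B5, B4–B6, B5–B7, B3–B8
The largest bag has 2 vertices, giving width 1; this decomposition certifies tw(G) ≤ 1. Since G has at least one edge (e.g. 9–5), it is not an edgeless graph, so tw(G) ≥ 1. Therefore the treewidth is 1.

1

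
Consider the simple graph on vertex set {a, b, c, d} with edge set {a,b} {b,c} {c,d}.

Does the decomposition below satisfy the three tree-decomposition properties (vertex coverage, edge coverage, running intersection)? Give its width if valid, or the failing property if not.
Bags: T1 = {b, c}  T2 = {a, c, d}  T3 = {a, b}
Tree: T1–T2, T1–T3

A tree decomposition must satisfy three properties: every vertex lies in some bag; for every edge, both endpoints lie together in some bag; and for every vertex, the bags containing it form a connected subtree. Here bags containing vertex a are not connected in the tree, so the decomposition is invalid.

No — bags containing vertex a are not connected in the tree.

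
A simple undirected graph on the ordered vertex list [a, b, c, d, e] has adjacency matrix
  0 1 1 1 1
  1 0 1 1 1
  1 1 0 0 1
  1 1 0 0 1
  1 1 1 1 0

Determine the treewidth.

A width-3 tree decomposition is:
Bags: B1 = {a, b, d, e}  B2 = {a, b, c, e}
Tree: B1–B2
Each bag holds 4 vertices, so the decomposition has width 3, which upper-bounds the treewidth. Conversely, {a, b, d, e} is a clique of size 4, and the vertices of any clique must share a bag in every tree decomposition; so some bag has ≥ 4 vertices and tw(G) ≥ 3. The upper and lower bounds meet at 3, so that is the treewidth.

3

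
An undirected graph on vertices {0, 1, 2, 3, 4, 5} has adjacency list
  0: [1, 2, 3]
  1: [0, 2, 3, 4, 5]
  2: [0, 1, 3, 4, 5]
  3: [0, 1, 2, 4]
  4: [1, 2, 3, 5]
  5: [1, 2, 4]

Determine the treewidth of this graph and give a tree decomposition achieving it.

The largest bag has 4 vertices, giving width 3; this decomposition certifies tw(G) ≤ 3. On the other hand G contains the 4-clique {0, 1, 2, 3}. A clique must lie in a single bag of any decomposition, so no decomposition can have width below 3. Combining the bounds, tw(G) = 3.

Treewidth 3.
One optimal decomposition is:
Bags: B1 = {0, 1, 2, 3}  B2 = {1, 2, 3, 4}  B3 = {1, 2, 4, 5}
Tree: B1–B2, B2–B3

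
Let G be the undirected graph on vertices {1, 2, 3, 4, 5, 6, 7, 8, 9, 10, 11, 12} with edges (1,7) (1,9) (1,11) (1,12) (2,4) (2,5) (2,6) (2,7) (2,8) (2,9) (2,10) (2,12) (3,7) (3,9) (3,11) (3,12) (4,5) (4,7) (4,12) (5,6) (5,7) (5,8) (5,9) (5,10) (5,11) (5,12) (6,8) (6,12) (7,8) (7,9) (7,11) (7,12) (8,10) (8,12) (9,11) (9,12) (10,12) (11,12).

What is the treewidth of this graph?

A width-4 tree decomposition is:
Bags: B1 = {2, 5, 7, 9, 12}  B2 = {2, 4, 5, 7, 12}  B3 = {2, 5, 7, 8, 12}  B4 = {2, 5, 8, 10, 12}  B5 = {2, 5, 6, 8, 12}  B6 = {5, 7, 9, 11, 12}  B7 = {1, 7, 9, 11, 12}  B8 = {3, 7, 9, 11, 12}
Tree: B1–B2, B2–B3, B3–B4, B3–B5, B1–B6, B6–B7, B7–B8
The largest bag has 5 vertices, giving width 4; this decomposition certifies tw(G) ≤ 4. On the other hand G contains the 5-clique {1, 7, 9, 11, 12}. A clique must lie in a single bag of any decomposition, so no decomposition can have width below 4. Combining the bounds, tw(G) = 4.

4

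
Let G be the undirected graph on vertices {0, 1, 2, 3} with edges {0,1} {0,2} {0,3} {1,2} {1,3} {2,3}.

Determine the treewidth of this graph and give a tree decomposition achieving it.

With just one bag of size 4, the width is 4 − 1 = 3, so tw(G) ≤ 3. On the other hand G contains the 4-clique {0, 1, 2, 3}. A clique must lie in a single bag of any decomposition, so no decomposition can have width below 3. The upper and lower bounds meet at 3, so that is the treewidth.

Treewidth 3.
One optimal decomposition is:
Bags: B1 = {0, 1, 2, 3}
Tree: (single bag)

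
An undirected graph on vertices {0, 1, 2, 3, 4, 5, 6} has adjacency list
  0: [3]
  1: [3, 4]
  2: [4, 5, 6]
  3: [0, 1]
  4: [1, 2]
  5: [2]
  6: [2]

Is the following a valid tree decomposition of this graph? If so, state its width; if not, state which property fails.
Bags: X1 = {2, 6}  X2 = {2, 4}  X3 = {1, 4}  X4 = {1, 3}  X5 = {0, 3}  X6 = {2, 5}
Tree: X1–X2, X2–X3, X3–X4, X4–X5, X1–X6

Yes; width 1.

Vertex coverage: the bags together contain {0, 1, 2, 3, 4, 5, 6}, the full vertex set. Edge coverage: each edge of G has both endpoints in at least one bag. Running intersection: for every vertex, the bags containing it form a connected subtree. All three properties hold, so this is a valid tree decomposition of width max|bag| − 1 = 1, and hence tw(G) ≤ 1.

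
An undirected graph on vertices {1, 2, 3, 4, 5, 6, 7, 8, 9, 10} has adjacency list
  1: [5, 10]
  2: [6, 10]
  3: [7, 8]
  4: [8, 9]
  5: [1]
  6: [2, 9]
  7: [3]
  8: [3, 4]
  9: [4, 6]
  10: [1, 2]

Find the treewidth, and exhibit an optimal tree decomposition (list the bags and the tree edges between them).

Treewidth 1.
Bags: B1 = {1, 5}  B2 = {1, 10}  B3 = {2, 10}  B4 = {2, 6}  B5 = {6, 9}  B6 = {4, 9}  B7 = {4, 8}  B8 = {3, 8}  B9 = {3, 7}
Tree: B1–B2, B2–B3, B3–B4, B4–B5, B5–B6, B6–B7, B7–B8, B8–B9

The largest bag has 2 vertices, giving width 1; this decomposition certifies tw(G) ≤ 1. G has an edge, so its treewidth is at least 1. Hence tw(G) = 1 exactly.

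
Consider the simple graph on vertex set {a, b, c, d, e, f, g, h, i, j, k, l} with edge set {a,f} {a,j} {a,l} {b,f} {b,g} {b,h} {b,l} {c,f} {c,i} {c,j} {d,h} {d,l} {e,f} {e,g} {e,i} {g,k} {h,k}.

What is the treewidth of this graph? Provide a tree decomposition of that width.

Treewidth 3.
One such decomposition:
Bags: B1 = {c, e, i, j}  B2 = {c, e, f, j}  B3 = {a, e, f, j}  B4 = {a, e, f, g}  B5 = {a, b, f, g}  B6 = {a, b, g, l}  B7 = {b, g, k, l}  B8 = {b, h, k, l}  B9 = {d, h, k, l}
Tree: B1–B2, B2–B3, B3–B4, B4–B5, B5–B6, B6–B7, B7–B8, B8–B9

The largest bag has 4 vertices, giving width 3; this decomposition certifies tw(G) ≤ 3. For the lower bound: the 4 vertex sets {c,i,j}, {e}, {f}, {a,b,g,l} are disjoint, each induces a connected subgraph, and every pair is joined by at least one edge of G. Contracting each set to a single vertex therefore yields K_{4} as a minor, and since treewidth is minor-monotone, tw(G) ≥ tw(K_{4}) = 3. Combining the bounds, tw(G) = 3.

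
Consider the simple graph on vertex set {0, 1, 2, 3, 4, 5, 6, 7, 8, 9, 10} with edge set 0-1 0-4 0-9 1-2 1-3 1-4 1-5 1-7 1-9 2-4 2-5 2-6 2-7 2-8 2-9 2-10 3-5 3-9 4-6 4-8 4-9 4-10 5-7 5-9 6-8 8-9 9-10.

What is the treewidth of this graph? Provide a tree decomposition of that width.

Each bag holds 4 vertices, so the decomposition has width 3, which upper-bounds the treewidth. Conversely, {0, 1, 4, 9} is a clique of size 4, and the vertices of any clique must share a bag in every tree decomposition; so some bag has ≥ 4 vertices and tw(G) ≥ 3. Combining the bounds, tw(G) = 3.

Treewidth 3.
One such decomposition:
Bags: B1 = {1, 2, 5, 7}  B2 = {1, 2, 5, 9}  B3 = {1, 2, 4, 9}  B4 = {0, 1, 4, 9}  B5 = {1, 3, 5, 9}  B6 = {2, 4, 9, 10}  B7 = {2, 4, 8, 9}  B8 = {2, 4, 6, 8}
Tree: B1–B2, B2–B3, B3–B4, B2–B5, B3–B6, B3–B7, B7–B8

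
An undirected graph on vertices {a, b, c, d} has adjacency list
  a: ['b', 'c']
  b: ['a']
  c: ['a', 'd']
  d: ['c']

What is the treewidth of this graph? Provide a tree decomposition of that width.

Every bag has size at most 2, so the width is 2 − 1 = 1 and tw(G) ≤ 1. G has an edge, so its treewidth is at least 1. Hence tw(G) = 1 exactly.

Treewidth 1.
One optimal decomposition is:
Bags: B1 = {c, d}  B2 = {a, c}  B3 = {a, b}
Tree: B1–B2, B2–B3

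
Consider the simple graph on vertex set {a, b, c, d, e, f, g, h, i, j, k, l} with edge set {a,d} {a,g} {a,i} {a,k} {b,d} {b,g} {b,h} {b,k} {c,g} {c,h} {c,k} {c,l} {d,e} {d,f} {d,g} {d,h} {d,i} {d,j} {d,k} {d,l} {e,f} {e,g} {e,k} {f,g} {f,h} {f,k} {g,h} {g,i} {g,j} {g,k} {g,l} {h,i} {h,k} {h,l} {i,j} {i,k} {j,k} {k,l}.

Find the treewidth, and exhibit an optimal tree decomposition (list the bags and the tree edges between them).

The largest bag has 5 vertices, giving width 4; this decomposition certifies tw(G) ≤ 4. Conversely, {d, g, i, j, k} is a clique of size 5, and the vertices of any clique must share a bag in every tree decomposition; so some bag has ≥ 5 vertices and tw(G) ≥ 4. Combining the bounds, tw(G) = 4.

Treewidth 4.
One optimal decomposition is:
Bags: B1 = {a, d, g, i, k}  B2 = {d, g, h, i, k}  B3 = {d, g, h, k, l}  B4 = {d, f, g, h, k}  B5 = {d, g, i, j, k}  B6 = {c, g, h, k, l}  B7 = {d, e, f, g, k}  B8 = {b, d, g, h, k}
Tree: B1–B2, B2–B3, B2–B4, B2–B5, B3–B6, B4–B7, B2–B8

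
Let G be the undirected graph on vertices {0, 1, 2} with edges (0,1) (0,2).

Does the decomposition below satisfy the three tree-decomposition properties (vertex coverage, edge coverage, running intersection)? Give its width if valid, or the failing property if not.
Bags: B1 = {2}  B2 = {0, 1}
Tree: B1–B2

A tree decomposition must satisfy three properties: every vertex lies in some bag; for every edge, both endpoints lie together in some bag; and for every vertex, the bags containing it form a connected subtree. Here edge (0,2) lies in no bag, so the decomposition is invalid.

No — edge (0,2) lies in no bag.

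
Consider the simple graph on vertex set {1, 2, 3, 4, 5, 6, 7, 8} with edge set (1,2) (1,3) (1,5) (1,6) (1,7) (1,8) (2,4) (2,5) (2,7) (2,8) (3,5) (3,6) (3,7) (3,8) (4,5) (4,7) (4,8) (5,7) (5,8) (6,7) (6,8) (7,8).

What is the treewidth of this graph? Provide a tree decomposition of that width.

Treewidth 4.
One optimal decomposition is:
Bags: B1 = {1, 3, 5, 7, 8}  B2 = {1, 2, 5, 7, 8}  B3 = {1, 3, 6, 7, 8}  B4 = {2, 4, 5, 7, 8}
Tree: B1–B2, B1–B3, B2–B4

Every bag has size at most 5, so the width is 5 − 1 = 4 and tw(G) ≤ 4. For the lower bound, the 5 vertices {1, 2, 5, 7, 8} are pairwise adjacent, and any tree decomposition puts a clique entirely inside one bag — forcing width ≥ 4. The upper and lower bounds meet at 4, so that is the treewidth.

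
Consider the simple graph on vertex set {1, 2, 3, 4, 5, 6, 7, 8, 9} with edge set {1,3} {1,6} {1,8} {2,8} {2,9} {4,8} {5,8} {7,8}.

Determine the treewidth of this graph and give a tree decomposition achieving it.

The largest bag has 2 vertices, giving width 1; this decomposition certifies tw(G) ≤ 1. Since G has at least one edge (e.g. 8–2), it is not an edgeless graph, so tw(G) ≥ 1. Combining the bounds, tw(G) = 1.

Treewidth 1.
Bags: B1 = {2, 8}  B2 = {1, 8}  B3 = {4, 8}  B4 = {1, 3}  B5 = {2, 9}  B6 = {5, 8}  B7 = {1, 6}  B8 = {7, 8}
Tree: B1–B2, B1–B3, B2–B4, B1–B5, B2–B6, B4–B7, B2–B8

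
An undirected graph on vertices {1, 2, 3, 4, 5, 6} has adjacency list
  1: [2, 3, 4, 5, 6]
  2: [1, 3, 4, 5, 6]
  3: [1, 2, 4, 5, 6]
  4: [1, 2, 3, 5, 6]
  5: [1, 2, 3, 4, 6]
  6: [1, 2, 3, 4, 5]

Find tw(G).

5

A width-5 tree decomposition is:
Bags: B1 = {1, 2, 3, 4, 5, 6}
Tree: (single bag)
With just one bag of size 6, the width is 6 − 1 = 5, so tw(G) ≤ 5. For the lower bound, the 6 vertices {1, 2, 3, 4, 5, 6} are pairwise adjacent, and any tree decomposition puts a clique entirely inside one bag — forcing width ≥ 5. The upper and lower bounds meet at 5, so that is the treewidth.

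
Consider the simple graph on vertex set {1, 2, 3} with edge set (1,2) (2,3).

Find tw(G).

A width-1 tree decomposition is:
Bags: B1 = {1, 2}  B2 = {2, 3}
Tree: B1–B2
The largest bag has 2 vertices, giving width 1; this decomposition certifies tw(G) ≤ 1. G has an edge, so its treewidth is at least 1. Therefore the treewidth is 1.

1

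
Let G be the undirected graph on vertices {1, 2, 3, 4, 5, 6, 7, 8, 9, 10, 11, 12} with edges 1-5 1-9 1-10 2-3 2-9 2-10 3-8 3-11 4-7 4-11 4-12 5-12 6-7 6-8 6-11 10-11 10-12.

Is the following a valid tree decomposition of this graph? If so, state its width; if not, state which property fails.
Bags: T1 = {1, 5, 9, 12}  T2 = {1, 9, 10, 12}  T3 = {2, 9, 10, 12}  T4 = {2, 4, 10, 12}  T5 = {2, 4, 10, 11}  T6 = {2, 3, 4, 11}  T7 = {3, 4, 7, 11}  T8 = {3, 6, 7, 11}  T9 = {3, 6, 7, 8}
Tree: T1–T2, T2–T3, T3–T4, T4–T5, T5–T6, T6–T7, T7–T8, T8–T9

Yes; width 3.

Checking the three conditions: (i) the bags cover all of {1, 2, 3, 4, 5, 6, 7, 8, 9, 10, 11, 12}; (ii) for each edge, some bag contains both endpoints; (iii) the bags containing any fixed vertex form a subtree. All hold, so the decomposition is valid with width 4 − 1 = 3.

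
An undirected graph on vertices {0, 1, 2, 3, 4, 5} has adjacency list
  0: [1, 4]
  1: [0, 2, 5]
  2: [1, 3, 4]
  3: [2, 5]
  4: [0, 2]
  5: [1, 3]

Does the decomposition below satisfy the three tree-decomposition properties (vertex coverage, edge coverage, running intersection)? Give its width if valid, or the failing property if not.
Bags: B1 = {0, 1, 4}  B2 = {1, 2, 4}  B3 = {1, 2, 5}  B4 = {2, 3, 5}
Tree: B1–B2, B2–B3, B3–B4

Yes; width 2.

Vertex coverage: the bags together contain {0, 1, 2, 3, 4, 5}, the full vertex set. Edge coverage: each edge of G has both endpoints in at least one bag. Running intersection: for every vertex, the bags containing it form a connected subtree. All three properties hold, so this is a valid tree decomposition of width max|bag| − 1 = 2, and hence tw(G) ≤ 2.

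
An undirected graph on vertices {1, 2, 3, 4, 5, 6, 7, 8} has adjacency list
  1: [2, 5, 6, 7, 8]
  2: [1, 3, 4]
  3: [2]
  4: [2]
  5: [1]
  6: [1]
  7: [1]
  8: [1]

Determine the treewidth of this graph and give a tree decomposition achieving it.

The largest bag has 2 vertices, giving width 1; this decomposition certifies tw(G) ≤ 1. Any graph with an edge has treewidth ≥ 1, and G has the edge 7–1. The upper and lower bounds meet at 1, so that is the treewidth.

Treewidth 1.
One optimal decomposition is:
Bags: B1 = {1, 7}  B2 = {1, 2}  B3 = {2, 4}  B4 = {1, 8}  B5 = {1, 5}  B6 = {2, 3}  B7 = {1, 6}
Tree: B1–B2, B2–B3, B2–B4, B4–B5, B2–B6, B5–B7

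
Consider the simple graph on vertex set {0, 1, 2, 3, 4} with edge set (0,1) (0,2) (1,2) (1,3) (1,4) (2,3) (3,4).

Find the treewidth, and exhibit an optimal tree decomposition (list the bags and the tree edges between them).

Each bag holds 3 vertices, so the decomposition has width 2, which upper-bounds the treewidth. On the other hand G contains the 3-clique {0, 1, 2}. A clique must lie in a single bag of any decomposition, so no decomposition can have width below 2. The upper and lower bounds meet at 2, so that is the treewidth.

Treewidth 2.
One optimal decomposition is:
Bags: B1 = {1, 2, 3}  B2 = {0, 1, 2}  B3 = {1, 3, 4}
Tree: B1–B2, B1–B3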